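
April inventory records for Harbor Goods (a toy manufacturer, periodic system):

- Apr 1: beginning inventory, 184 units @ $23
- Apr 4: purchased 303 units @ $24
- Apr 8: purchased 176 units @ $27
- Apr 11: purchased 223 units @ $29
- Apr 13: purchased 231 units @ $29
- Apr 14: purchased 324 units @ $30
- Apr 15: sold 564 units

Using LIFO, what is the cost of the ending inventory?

Ending inventory = $22,462

Apr 15, 564 sold [LIFO — newest first]: 324 @ $30 + 231 @ $29 + 9 @ $29 = $16,680
Ending inventory: 184 @ $23 + 303 @ $24 + 176 @ $27 + 214 @ $29 = $22,462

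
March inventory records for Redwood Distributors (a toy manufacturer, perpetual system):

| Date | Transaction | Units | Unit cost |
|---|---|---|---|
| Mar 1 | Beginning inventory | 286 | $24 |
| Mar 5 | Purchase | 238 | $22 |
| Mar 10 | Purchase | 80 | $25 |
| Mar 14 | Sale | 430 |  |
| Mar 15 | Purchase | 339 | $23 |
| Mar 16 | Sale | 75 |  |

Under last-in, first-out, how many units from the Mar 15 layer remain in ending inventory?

264

Mar 14, 430 sold [LIFO — newest first]: 80 @ $25 + 238 @ $22 + 112 @ $24 = $9,924
Mar 16, 75 sold [LIFO — newest first]: 75 @ $23 = $1,725
Total COGS = $9,924 + $1,725 = $11,649
Ending inventory: 174 @ $24 + 264 @ $23 = $10,248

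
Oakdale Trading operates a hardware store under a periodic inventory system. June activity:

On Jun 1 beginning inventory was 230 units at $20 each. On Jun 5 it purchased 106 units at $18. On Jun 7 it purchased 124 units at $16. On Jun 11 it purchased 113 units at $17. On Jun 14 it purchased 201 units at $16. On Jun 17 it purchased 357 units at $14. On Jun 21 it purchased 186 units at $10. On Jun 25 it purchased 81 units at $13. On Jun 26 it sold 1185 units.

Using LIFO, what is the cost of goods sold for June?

COGS = $17,280

Jun 26, 1185 sold [LIFO — newest first]: 81 @ $13 + 186 @ $10 + 357 @ $14 + 201 @ $16 + 113 @ $17 + 124 @ $16 + 106 @ $18 + 17 @ $20 = $17,280
Ending inventory: 213 @ $20 = $4,260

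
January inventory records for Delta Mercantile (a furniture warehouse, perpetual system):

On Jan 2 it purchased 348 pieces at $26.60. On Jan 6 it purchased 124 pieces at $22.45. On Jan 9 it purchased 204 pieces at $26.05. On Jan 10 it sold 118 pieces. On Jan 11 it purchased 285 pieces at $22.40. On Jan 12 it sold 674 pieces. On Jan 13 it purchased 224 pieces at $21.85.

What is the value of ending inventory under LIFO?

Ending inventory = $9,389.80

Jan 10, 118 sold [LIFO — newest first]: 118 @ $26.05 = $3,073.90
Jan 12, 674 sold [LIFO — newest first]: 285 @ $22.40 + 86 @ $26.05 + 124 @ $22.45 + 179 @ $26.60 = $16,169.50
Total COGS = $3,073.90 + $16,169.50 = $19,243.40
Ending inventory: 169 @ $26.60 + 224 @ $21.85 = $9,389.80
Check: goods available $28,633.20 = COGS $19,243.40 + ending $9,389.80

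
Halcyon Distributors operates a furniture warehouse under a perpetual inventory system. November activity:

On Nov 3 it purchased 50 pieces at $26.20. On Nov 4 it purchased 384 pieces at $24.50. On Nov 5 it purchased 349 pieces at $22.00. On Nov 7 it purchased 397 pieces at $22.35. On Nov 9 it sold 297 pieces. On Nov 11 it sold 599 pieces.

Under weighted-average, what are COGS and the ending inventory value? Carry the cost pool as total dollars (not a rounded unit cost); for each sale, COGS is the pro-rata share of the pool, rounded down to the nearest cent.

COGS = $20,705.91; ending inventory = $6,563.04

After Nov 3: 50 on hand, pool $1,310.00 (≈ $26.2000 each)
After Nov 4: 434 on hand, pool $10,718.00 (≈ $24.6959 each)
After Nov 5: 783 on hand, pool $18,396.00 (≈ $23.4943 each)
After Nov 7: 1180 on hand, pool $27,268.95 (≈ $23.1093 each)
Nov 9, sell 297: 297/1180 × $27,268.95 → $6,863.45
Nov 11, sell 599: 599/883 × $20,405.50 → $13,842.46
Total COGS = $6,863.45 + $13,842.46 = $20,705.91
Ending inventory (cost pool remaining) = $6,563.04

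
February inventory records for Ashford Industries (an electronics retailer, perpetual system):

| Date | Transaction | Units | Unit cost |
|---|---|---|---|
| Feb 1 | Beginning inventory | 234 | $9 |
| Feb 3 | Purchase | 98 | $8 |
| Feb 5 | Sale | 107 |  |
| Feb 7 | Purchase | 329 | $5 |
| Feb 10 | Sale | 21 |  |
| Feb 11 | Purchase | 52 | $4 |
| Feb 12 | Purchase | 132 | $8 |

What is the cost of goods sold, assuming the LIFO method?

Feb 5, 107 sold [LIFO — newest first]: 98 @ $8 + 9 @ $9 = $865
Feb 10, 21 sold [LIFO — newest first]: 21 @ $5 = $105
Total COGS = $865 + $105 = $970
Ending inventory: 225 @ $9 + 308 @ $5 + 52 @ $4 + 132 @ $8 = $4,829
Check: goods available $5,799 = COGS $970 + ending $4,829

COGS = $970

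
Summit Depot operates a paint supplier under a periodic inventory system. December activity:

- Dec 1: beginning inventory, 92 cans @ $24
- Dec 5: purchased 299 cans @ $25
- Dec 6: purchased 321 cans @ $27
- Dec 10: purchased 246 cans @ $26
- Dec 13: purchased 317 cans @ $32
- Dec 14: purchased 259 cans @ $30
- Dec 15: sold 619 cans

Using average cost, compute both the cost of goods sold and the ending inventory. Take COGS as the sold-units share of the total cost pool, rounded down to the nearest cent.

Dec 15, sell 619: 619/1534 × $42,660.00 → $17,214.17
Ending inventory (cost pool remaining) = $25,445.83

COGS = $17,214.17; ending inventory = $25,445.83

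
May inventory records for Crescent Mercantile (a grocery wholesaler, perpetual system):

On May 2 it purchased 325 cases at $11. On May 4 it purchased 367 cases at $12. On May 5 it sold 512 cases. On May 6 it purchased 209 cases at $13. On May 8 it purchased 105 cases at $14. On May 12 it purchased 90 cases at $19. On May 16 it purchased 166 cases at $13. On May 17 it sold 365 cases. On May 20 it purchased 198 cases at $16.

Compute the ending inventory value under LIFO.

May 5, 512 sold [LIFO — newest first]: 367 @ $12 + 145 @ $11 = $5,999
May 17, 365 sold [LIFO — newest first]: 166 @ $13 + 90 @ $19 + 105 @ $14 + 4 @ $13 = $5,390
Total COGS = $5,999 + $5,390 = $11,389
Ending inventory: 180 @ $11 + 205 @ $13 + 198 @ $16 = $7,813

Ending inventory = $7,813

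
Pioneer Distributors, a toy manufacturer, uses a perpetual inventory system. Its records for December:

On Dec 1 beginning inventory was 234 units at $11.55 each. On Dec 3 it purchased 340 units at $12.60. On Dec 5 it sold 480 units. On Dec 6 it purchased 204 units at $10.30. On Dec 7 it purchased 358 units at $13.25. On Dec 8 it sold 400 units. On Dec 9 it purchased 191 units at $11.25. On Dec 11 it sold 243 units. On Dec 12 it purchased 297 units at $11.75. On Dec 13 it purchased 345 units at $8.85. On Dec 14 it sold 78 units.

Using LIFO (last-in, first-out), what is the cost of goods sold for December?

Dec 5, 480 sold [LIFO — newest first]: 340 @ $12.60 + 140 @ $11.55 = $5,901.00
Dec 8, 400 sold [LIFO — newest first]: 358 @ $13.25 + 42 @ $10.30 = $5,176.10
Dec 11, 243 sold [LIFO — newest first]: 191 @ $11.25 + 52 @ $10.30 = $2,684.35
Dec 14, 78 sold [LIFO — newest first]: 78 @ $8.85 = $690.30
Total COGS = $5,901.00 + $5,176.10 + $2,684.35 + $690.30 = $14,451.75
Ending inventory: 94 @ $11.55 + 110 @ $10.30 + 297 @ $11.75 + 267 @ $8.85 = $8,071.40

COGS = $14,451.75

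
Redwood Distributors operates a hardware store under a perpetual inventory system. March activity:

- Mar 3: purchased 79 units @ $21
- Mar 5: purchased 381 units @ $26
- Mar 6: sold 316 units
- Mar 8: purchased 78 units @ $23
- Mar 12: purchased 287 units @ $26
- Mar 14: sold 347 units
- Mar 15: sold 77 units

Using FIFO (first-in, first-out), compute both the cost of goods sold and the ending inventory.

Mar 6, 316 sold [FIFO — oldest first]: 79 @ $21 + 237 @ $26 = $7,821
Mar 14, 347 sold [FIFO — oldest first]: 144 @ $26 + 78 @ $23 + 125 @ $26 = $8,788
Mar 15, 77 sold [FIFO — oldest first]: 77 @ $26 = $2,002
Total COGS = $7,821 + $8,788 + $2,002 = $18,611
Ending inventory: 85 @ $26 = $2,210
Check: goods available $20,821 = COGS $18,611 + ending $2,210

COGS = $18,611; ending inventory = $2,210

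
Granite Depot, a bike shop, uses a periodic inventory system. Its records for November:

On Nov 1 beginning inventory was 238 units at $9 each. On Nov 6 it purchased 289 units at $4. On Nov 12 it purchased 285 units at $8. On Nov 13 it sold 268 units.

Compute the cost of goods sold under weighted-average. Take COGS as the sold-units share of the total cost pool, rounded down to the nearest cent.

Nov 13, sell 268: 268/812 × $5,578.00 → $1,841.01
Ending inventory (cost pool remaining) = $3,736.99
Check: goods available $5,578.00 = COGS $1,841.01 + ending $3,736.99

COGS = $1,841.01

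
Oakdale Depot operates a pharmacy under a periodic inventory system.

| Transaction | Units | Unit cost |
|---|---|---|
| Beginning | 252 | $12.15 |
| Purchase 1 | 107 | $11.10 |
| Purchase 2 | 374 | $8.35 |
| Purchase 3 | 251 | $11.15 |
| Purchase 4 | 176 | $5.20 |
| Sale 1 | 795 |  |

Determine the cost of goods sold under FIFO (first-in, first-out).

COGS = $8,063.70

Sale 1 (795) [FIFO — oldest first]: 252 @ $12.15 + 107 @ $11.10 + 374 @ $8.35 + 62 @ $11.15 = $8,063.70
Ending inventory: 189 @ $11.15 + 176 @ $5.20 = $3,022.55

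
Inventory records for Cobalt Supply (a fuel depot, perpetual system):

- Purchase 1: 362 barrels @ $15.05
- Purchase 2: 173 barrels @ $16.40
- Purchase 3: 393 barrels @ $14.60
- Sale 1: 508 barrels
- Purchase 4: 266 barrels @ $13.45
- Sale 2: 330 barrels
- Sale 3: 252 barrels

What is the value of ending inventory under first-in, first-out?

Sale 1 (508) [FIFO — oldest first]: 362 @ $15.05 + 146 @ $16.40 = $7,842.50
Sale 2 (330) [FIFO — oldest first]: 27 @ $16.40 + 303 @ $14.60 = $4,866.60
Sale 3 (252) [FIFO — oldest first]: 90 @ $14.60 + 162 @ $13.45 = $3,492.90
Total COGS = $7,842.50 + $4,866.60 + $3,492.90 = $16,202.00
Ending inventory: 104 @ $13.45 = $1,398.80
Check: goods available $17,600.80 = COGS $16,202.00 + ending $1,398.80

Ending inventory = $1,398.80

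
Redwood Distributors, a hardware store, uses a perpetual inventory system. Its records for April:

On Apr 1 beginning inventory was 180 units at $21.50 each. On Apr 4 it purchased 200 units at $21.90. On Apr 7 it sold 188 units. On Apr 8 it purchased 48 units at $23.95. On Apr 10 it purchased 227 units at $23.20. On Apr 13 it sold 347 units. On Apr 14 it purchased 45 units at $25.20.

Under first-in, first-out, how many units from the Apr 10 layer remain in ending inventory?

Apr 7, 188 sold [FIFO — oldest first]: 180 @ $21.50 + 8 @ $21.90 = $4,045.20
Apr 13, 347 sold [FIFO — oldest first]: 192 @ $21.90 + 48 @ $23.95 + 107 @ $23.20 = $7,836.80
Total COGS = $4,045.20 + $7,836.80 = $11,882.00
Ending inventory: 120 @ $23.20 + 45 @ $25.20 = $3,918.00

120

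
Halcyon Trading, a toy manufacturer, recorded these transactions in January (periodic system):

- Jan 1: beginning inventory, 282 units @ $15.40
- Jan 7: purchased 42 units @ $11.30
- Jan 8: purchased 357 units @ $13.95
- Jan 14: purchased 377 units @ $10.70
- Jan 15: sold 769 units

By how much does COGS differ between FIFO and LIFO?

$1,329.60

FIFO COGS: 282 @ $15.40 + 42 @ $11.30 + 357 @ $13.95 + 88 @ $10.70 = $10,739.15
LIFO COGS: 377 @ $10.70 + 357 @ $13.95 + 35 @ $11.30 = $9,409.55
Difference = |$10,739.15 − $9,409.55| = $1,329.60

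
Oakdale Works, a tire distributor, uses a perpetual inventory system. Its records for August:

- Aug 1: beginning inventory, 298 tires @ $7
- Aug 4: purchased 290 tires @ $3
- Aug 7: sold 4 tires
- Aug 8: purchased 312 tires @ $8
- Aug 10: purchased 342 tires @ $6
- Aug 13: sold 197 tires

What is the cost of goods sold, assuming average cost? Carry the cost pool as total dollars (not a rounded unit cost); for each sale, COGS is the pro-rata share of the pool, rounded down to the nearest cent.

After Aug 1: 298 on hand, pool $2,086.00 (≈ $7.0000 each)
After Aug 4: 588 on hand, pool $2,956.00 (≈ $5.0272 each)
Aug 7, sell 4: 4/588 × $2,956.00 → $20.10
After Aug 8: 896 on hand, pool $5,431.90 (≈ $6.0624 each)
After Aug 10: 1238 on hand, pool $7,483.90 (≈ $6.0452 each)
Aug 13, sell 197: 197/1238 × $7,483.90 → $1,190.89
Total COGS = $20.10 + $1,190.89 = $1,210.99
Ending inventory (cost pool remaining) = $6,293.01
Check: goods available $7,504.00 = COGS $1,210.99 + ending $6,293.01

COGS = $1,210.99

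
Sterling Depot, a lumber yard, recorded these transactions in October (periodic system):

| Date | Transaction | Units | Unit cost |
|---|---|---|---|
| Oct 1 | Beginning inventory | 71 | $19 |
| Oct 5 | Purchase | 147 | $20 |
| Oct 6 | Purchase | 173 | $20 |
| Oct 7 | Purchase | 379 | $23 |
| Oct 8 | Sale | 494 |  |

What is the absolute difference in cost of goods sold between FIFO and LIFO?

FIFO COGS: 71 @ $19 + 147 @ $20 + 173 @ $20 + 103 @ $23 = $10,118
LIFO COGS: 379 @ $23 + 115 @ $20 = $11,017
Difference = |$10,118 − $11,017| = $899

$899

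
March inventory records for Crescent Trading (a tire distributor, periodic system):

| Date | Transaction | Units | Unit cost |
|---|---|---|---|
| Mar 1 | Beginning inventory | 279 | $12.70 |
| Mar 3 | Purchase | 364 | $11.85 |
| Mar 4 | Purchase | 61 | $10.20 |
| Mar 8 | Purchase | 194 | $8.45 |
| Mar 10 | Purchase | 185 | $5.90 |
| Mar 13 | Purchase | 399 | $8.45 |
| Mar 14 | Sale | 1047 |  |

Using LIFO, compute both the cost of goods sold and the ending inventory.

COGS = $9,189.35; ending inventory = $5,391.90

Mar 14, 1047 sold [LIFO — newest first]: 399 @ $8.45 + 185 @ $5.90 + 194 @ $8.45 + 61 @ $10.20 + 208 @ $11.85 = $9,189.35
Ending inventory: 279 @ $12.70 + 156 @ $11.85 = $5,391.90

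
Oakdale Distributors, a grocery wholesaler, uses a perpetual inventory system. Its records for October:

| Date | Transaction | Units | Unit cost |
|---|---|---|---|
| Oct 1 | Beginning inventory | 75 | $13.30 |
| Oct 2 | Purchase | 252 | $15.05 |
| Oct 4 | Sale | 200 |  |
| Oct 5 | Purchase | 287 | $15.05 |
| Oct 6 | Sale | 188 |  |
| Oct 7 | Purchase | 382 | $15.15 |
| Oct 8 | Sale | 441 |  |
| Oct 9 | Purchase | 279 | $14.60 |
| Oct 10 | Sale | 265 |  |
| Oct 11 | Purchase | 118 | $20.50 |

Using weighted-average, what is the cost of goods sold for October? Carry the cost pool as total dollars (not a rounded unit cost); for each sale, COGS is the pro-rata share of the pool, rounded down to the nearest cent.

COGS = $16,295.89

After Oct 1: 75 on hand, pool $997.50 (≈ $13.3000 each)
After Oct 2: 327 on hand, pool $4,790.10 (≈ $14.6486 each)
Oct 4, sell 200: 200/327 × $4,790.10 → $2,929.72
After Oct 5: 414 on hand, pool $6,179.73 (≈ $14.9269 each)
Oct 6, sell 188: 188/414 × $6,179.73 → $2,806.25
After Oct 7: 608 on hand, pool $9,160.78 (≈ $15.0671 each)
Oct 8, sell 441: 441/608 × $9,160.78 → $6,644.57
After Oct 9: 446 on hand, pool $6,589.61 (≈ $14.7749 each)
Oct 10, sell 265: 265/446 × $6,589.61 → $3,915.35
After Oct 11: 299 on hand, pool $5,093.26 (≈ $17.0343 each)
Total COGS = $2,929.72 + $2,806.25 + $6,644.57 + $3,915.35 = $16,295.89
Ending inventory (cost pool remaining) = $5,093.26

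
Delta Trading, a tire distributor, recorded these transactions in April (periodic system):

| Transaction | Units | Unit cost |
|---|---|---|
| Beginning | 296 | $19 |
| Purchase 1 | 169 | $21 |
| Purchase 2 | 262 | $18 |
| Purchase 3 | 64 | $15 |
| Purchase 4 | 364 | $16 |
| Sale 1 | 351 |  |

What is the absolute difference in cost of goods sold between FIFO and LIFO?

$1,163

FIFO COGS: 296 @ $19 + 55 @ $21 = $6,779
LIFO COGS: 351 @ $16 = $5,616
Difference = |$6,779 − $5,616| = $1,163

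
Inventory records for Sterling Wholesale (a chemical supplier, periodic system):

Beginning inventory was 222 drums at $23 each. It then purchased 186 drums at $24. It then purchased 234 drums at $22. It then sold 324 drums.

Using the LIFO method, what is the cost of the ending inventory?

Ending inventory = $7,410

Sale 1 (324) [LIFO — newest first]: 234 @ $22 + 90 @ $24 = $7,308
Ending inventory: 222 @ $23 + 96 @ $24 = $7,410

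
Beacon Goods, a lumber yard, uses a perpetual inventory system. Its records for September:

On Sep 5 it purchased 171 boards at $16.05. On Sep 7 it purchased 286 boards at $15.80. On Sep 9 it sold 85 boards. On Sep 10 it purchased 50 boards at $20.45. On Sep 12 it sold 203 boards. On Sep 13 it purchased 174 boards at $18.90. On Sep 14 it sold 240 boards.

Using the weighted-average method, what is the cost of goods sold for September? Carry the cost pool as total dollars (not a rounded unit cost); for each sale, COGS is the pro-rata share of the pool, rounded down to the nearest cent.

After Sep 5: 171 on hand, pool $2,744.55 (≈ $16.0500 each)
After Sep 7: 457 on hand, pool $7,263.35 (≈ $15.8935 each)
Sep 9, sell 85: 85/457 × $7,263.35 → $1,350.95
After Sep 10: 422 on hand, pool $6,934.90 (≈ $16.4334 each)
Sep 12, sell 203: 203/422 × $6,934.90 → $3,335.98
After Sep 13: 393 on hand, pool $6,887.52 (≈ $17.5255 each)
Sep 14, sell 240: 240/393 × $6,887.52 → $4,206.11
Total COGS = $1,350.95 + $3,335.98 + $4,206.11 = $8,893.04
Ending inventory (cost pool remaining) = $2,681.41

COGS = $8,893.04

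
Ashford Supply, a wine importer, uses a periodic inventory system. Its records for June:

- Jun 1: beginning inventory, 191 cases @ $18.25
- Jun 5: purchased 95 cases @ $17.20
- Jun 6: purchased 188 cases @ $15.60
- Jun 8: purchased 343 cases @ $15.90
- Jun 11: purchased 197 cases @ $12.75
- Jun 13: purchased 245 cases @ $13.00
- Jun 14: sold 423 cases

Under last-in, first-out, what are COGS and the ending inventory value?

COGS = $5,454.50; ending inventory = $13,748.50

Jun 14, 423 sold [LIFO — newest first]: 245 @ $13.00 + 178 @ $12.75 = $5,454.50
Ending inventory: 191 @ $18.25 + 95 @ $17.20 + 188 @ $15.60 + 343 @ $15.90 + 19 @ $12.75 = $13,748.50
Check: goods available $19,203.00 = COGS $5,454.50 + ending $13,748.50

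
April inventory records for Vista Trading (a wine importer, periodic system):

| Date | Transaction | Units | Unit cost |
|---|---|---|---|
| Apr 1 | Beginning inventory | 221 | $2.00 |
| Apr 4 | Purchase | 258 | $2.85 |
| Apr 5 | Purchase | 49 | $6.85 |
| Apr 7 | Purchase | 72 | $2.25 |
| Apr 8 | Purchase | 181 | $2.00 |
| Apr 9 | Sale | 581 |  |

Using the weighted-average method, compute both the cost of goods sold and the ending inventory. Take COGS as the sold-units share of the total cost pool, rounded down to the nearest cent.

COGS = $1,515.32; ending inventory = $521.63

Apr 9, sell 581: 581/781 × $2,036.95 → $1,515.32
Ending inventory (cost pool remaining) = $521.63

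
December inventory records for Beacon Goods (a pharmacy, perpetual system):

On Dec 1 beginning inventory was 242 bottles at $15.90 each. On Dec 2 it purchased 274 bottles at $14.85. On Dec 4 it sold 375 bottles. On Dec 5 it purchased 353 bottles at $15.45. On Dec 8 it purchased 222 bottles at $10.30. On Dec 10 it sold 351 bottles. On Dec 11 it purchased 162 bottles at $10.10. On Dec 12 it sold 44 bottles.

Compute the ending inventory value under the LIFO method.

Dec 4, 375 sold [LIFO — newest first]: 274 @ $14.85 + 101 @ $15.90 = $5,674.80
Dec 10, 351 sold [LIFO — newest first]: 222 @ $10.30 + 129 @ $15.45 = $4,279.65
Dec 12, 44 sold [LIFO — newest first]: 44 @ $10.10 = $444.40
Total COGS = $5,674.80 + $4,279.65 + $444.40 = $10,398.85
Ending inventory: 141 @ $15.90 + 224 @ $15.45 + 118 @ $10.10 = $6,894.50
Check: goods available $17,293.35 = COGS $10,398.85 + ending $6,894.50

Ending inventory = $6,894.50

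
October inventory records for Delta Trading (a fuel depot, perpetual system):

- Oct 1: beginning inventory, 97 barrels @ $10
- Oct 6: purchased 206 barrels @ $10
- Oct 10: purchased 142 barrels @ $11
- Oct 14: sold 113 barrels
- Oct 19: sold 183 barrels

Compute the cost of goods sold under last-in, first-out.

Oct 14, 113 sold [LIFO — newest first]: 113 @ $11 = $1,243
Oct 19, 183 sold [LIFO — newest first]: 29 @ $11 + 154 @ $10 = $1,859
Total COGS = $1,243 + $1,859 = $3,102
Ending inventory: 97 @ $10 + 52 @ $10 = $1,490
Check: goods available $4,592 = COGS $3,102 + ending $1,490

COGS = $3,102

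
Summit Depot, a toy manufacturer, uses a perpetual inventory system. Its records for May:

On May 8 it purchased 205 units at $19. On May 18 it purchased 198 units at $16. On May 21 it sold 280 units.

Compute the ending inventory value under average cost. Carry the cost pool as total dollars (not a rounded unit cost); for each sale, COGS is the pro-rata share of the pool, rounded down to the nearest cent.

After May 8: 205 on hand, pool $3,895.00 (≈ $19.0000 each)
After May 18: 403 on hand, pool $7,063.00 (≈ $17.5261 each)
May 21, sell 280: 280/403 × $7,063.00 → $4,907.29
Ending inventory (cost pool remaining) = $2,155.71

Ending inventory = $2,155.71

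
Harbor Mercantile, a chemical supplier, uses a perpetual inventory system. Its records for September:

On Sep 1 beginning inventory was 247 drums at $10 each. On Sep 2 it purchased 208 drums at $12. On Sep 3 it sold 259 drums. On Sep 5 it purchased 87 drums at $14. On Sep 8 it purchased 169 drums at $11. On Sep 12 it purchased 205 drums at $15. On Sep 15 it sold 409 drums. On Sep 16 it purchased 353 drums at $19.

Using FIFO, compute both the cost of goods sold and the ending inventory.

Sep 3, 259 sold [FIFO — oldest first]: 247 @ $10 + 12 @ $12 = $2,614
Sep 15, 409 sold [FIFO — oldest first]: 196 @ $12 + 87 @ $14 + 126 @ $11 = $4,956
Total COGS = $2,614 + $4,956 = $7,570
Ending inventory: 43 @ $11 + 205 @ $15 + 353 @ $19 = $10,255
Check: goods available $17,825 = COGS $7,570 + ending $10,255

COGS = $7,570; ending inventory = $10,255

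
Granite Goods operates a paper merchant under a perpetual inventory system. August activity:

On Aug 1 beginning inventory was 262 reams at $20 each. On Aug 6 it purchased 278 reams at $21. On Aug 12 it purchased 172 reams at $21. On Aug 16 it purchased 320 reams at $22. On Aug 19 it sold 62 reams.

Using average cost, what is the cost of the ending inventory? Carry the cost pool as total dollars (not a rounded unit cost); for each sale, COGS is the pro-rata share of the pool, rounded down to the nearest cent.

After Aug 1: 262 on hand, pool $5,240.00 (≈ $20.0000 each)
After Aug 6: 540 on hand, pool $11,078.00 (≈ $20.5148 each)
After Aug 12: 712 on hand, pool $14,690.00 (≈ $20.6320 each)
After Aug 16: 1032 on hand, pool $21,730.00 (≈ $21.0562 each)
Aug 19, sell 62: 62/1032 × $21,730.00 → $1,305.48
Ending inventory (cost pool remaining) = $20,424.52

Ending inventory = $20,424.52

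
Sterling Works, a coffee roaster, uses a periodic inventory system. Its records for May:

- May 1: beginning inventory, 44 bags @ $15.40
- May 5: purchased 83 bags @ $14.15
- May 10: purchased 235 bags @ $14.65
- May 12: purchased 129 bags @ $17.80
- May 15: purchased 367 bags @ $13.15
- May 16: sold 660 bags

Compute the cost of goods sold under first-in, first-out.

May 16, 660 sold [FIFO — oldest first]: 44 @ $15.40 + 83 @ $14.15 + 235 @ $14.65 + 129 @ $17.80 + 169 @ $13.15 = $9,813.35
Ending inventory: 198 @ $13.15 = $2,603.70

COGS = $9,813.35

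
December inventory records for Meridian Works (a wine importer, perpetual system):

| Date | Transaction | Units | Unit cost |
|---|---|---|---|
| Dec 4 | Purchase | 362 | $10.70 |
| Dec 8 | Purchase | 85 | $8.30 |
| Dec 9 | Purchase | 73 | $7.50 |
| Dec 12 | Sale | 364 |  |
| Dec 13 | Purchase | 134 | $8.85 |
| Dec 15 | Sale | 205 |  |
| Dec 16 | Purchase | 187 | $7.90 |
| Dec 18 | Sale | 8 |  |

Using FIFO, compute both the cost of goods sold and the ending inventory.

Dec 12, 364 sold [FIFO — oldest first]: 362 @ $10.70 + 2 @ $8.30 = $3,890.00
Dec 15, 205 sold [FIFO — oldest first]: 83 @ $8.30 + 73 @ $7.50 + 49 @ $8.85 = $1,670.05
Dec 18, 8 sold [FIFO — oldest first]: 8 @ $8.85 = $70.80
Total COGS = $3,890.00 + $1,670.05 + $70.80 = $5,630.85
Ending inventory: 77 @ $8.85 + 187 @ $7.90 = $2,158.75

COGS = $5,630.85; ending inventory = $2,158.75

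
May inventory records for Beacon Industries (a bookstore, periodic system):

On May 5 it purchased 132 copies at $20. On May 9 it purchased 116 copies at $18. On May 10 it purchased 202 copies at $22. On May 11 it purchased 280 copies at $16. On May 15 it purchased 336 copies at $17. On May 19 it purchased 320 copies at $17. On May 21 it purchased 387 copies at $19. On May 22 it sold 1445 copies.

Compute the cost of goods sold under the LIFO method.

May 22, 1445 sold [LIFO — newest first]: 387 @ $19 + 320 @ $17 + 336 @ $17 + 280 @ $16 + 122 @ $22 = $25,669
Ending inventory: 132 @ $20 + 116 @ $18 + 80 @ $22 = $6,488

COGS = $25,669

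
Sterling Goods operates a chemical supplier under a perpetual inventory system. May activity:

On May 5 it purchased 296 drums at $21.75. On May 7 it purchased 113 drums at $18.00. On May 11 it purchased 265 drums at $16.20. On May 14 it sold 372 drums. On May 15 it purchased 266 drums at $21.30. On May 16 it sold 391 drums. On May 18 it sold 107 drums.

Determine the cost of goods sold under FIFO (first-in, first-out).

May 14, 372 sold [FIFO — oldest first]: 296 @ $21.75 + 76 @ $18.00 = $7,806.00
May 16, 391 sold [FIFO — oldest first]: 37 @ $18.00 + 265 @ $16.20 + 89 @ $21.30 = $6,854.70
May 18, 107 sold [FIFO — oldest first]: 107 @ $21.30 = $2,279.10
Total COGS = $7,806.00 + $6,854.70 + $2,279.10 = $16,939.80
Ending inventory: 70 @ $21.30 = $1,491.00

COGS = $16,939.80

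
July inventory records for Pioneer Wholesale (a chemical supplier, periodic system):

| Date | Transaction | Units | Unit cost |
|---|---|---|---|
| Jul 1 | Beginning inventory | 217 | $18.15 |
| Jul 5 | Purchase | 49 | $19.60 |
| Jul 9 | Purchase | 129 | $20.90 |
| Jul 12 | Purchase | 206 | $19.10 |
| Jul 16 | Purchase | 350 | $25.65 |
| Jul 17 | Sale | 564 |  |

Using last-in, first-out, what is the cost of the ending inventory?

Ending inventory = $7,427.85

Jul 17, 564 sold [LIFO — newest first]: 350 @ $25.65 + 206 @ $19.10 + 8 @ $20.90 = $13,079.30
Ending inventory: 217 @ $18.15 + 49 @ $19.60 + 121 @ $20.90 = $7,427.85
Check: goods available $20,507.15 = COGS $13,079.30 + ending $7,427.85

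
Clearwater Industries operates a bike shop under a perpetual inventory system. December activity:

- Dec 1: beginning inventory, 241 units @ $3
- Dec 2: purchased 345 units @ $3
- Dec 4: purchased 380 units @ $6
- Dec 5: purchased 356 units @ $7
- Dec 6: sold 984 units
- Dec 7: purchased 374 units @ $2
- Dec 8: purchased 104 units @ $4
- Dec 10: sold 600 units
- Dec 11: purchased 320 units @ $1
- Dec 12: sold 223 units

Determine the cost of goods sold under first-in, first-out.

COGS = $7,701

Dec 6, 984 sold [FIFO — oldest first]: 241 @ $3 + 345 @ $3 + 380 @ $6 + 18 @ $7 = $4,164
Dec 10, 600 sold [FIFO — oldest first]: 338 @ $7 + 262 @ $2 = $2,890
Dec 12, 223 sold [FIFO — oldest first]: 112 @ $2 + 104 @ $4 + 7 @ $1 = $647
Total COGS = $4,164 + $2,890 + $647 = $7,701
Ending inventory: 313 @ $1 = $313
Check: goods available $8,014 = COGS $7,701 + ending $313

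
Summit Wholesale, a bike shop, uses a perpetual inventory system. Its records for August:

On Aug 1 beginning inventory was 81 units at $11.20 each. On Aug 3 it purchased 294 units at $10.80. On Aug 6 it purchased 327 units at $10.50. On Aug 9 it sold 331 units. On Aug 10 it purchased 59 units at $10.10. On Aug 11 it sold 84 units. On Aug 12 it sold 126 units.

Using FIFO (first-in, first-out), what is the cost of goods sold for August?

Aug 9, 331 sold [FIFO — oldest first]: 81 @ $11.20 + 250 @ $10.80 = $3,607.20
Aug 11, 84 sold [FIFO — oldest first]: 44 @ $10.80 + 40 @ $10.50 = $895.20
Aug 12, 126 sold [FIFO — oldest first]: 126 @ $10.50 = $1,323.00
Total COGS = $3,607.20 + $895.20 + $1,323.00 = $5,825.40
Ending inventory: 161 @ $10.50 + 59 @ $10.10 = $2,286.40
Check: goods available $8,111.80 = COGS $5,825.40 + ending $2,286.40

COGS = $5,825.40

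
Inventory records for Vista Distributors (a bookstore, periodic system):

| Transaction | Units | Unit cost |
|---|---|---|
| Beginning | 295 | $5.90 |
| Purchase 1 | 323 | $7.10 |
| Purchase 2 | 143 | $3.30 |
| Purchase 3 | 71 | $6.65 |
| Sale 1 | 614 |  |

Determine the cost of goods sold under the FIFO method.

Sale 1 (614) [FIFO — oldest first]: 295 @ $5.90 + 319 @ $7.10 = $4,005.40
Ending inventory: 4 @ $7.10 + 143 @ $3.30 + 71 @ $6.65 = $972.45
Check: goods available $4,977.85 = COGS $4,005.40 + ending $972.45

COGS = $4,005.40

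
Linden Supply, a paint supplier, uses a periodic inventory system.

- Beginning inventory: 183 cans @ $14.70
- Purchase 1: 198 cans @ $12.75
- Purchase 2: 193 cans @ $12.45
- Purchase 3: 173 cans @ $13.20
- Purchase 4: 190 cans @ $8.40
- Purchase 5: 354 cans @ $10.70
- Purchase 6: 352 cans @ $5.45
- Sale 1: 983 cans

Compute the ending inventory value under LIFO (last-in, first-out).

Ending inventory = $8,752.65

Sale 1 (983) [LIFO — newest first]: 352 @ $5.45 + 354 @ $10.70 + 190 @ $8.40 + 87 @ $13.20 = $8,450.60
Ending inventory: 183 @ $14.70 + 198 @ $12.75 + 193 @ $12.45 + 86 @ $13.20 = $8,752.65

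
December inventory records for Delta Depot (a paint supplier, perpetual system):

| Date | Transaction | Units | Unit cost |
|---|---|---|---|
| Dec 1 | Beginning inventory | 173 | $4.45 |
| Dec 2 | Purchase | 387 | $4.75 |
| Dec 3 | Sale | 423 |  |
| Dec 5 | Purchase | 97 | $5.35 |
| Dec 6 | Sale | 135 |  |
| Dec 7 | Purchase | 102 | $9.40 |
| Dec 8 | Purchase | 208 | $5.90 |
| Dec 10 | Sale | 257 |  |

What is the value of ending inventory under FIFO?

Ending inventory = $896.80

Dec 3, 423 sold [FIFO — oldest first]: 173 @ $4.45 + 250 @ $4.75 = $1,957.35
Dec 6, 135 sold [FIFO — oldest first]: 135 @ $4.75 = $641.25
Dec 10, 257 sold [FIFO — oldest first]: 2 @ $4.75 + 97 @ $5.35 + 102 @ $9.40 + 56 @ $5.90 = $1,817.65
Total COGS = $1,957.35 + $641.25 + $1,817.65 = $4,416.25
Ending inventory: 152 @ $5.90 = $896.80
Check: goods available $5,313.05 = COGS $4,416.25 + ending $896.80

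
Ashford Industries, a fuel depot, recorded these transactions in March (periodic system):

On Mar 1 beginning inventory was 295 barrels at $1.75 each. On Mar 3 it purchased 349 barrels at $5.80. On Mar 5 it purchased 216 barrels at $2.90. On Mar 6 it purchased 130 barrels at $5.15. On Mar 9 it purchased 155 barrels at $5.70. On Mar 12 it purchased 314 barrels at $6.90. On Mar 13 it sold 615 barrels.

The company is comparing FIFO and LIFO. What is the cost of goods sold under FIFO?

COGS = $2,372.25

FIFO COGS: 295 @ $1.75 + 320 @ $5.80 = $2,372.25
LIFO COGS: 314 @ $6.90 + 155 @ $5.70 + 130 @ $5.15 + 16 @ $2.90 = $3,766.00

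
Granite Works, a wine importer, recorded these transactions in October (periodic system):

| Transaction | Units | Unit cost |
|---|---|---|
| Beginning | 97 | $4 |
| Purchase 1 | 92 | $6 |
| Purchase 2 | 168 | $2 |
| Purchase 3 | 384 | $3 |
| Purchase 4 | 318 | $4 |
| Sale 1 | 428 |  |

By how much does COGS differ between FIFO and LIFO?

FIFO COGS: 97 @ $4 + 92 @ $6 + 168 @ $2 + 71 @ $3 = $1,489
LIFO COGS: 318 @ $4 + 110 @ $3 = $1,602
Difference = |$1,489 − $1,602| = $113

$113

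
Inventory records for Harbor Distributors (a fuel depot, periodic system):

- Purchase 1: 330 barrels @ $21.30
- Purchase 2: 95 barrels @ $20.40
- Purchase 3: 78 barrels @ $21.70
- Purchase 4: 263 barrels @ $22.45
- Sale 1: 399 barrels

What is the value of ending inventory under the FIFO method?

Ending inventory = $8,127.35

Sale 1 (399) [FIFO — oldest first]: 330 @ $21.30 + 69 @ $20.40 = $8,436.60
Ending inventory: 26 @ $20.40 + 78 @ $21.70 + 263 @ $22.45 = $8,127.35
Check: goods available $16,563.95 = COGS $8,436.60 + ending $8,127.35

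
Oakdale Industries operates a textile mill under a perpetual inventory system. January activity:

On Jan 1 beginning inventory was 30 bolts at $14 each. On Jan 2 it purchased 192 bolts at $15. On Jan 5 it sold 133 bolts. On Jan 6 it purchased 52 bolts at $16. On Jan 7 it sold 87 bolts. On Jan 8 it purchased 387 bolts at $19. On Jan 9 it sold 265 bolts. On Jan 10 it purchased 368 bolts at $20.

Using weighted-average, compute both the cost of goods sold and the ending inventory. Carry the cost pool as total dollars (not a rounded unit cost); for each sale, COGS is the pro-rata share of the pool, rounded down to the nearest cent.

COGS = $8,221.08; ending inventory = $10,623.92

After Jan 1: 30 on hand, pool $420.00 (≈ $14.0000 each)
After Jan 2: 222 on hand, pool $3,300.00 (≈ $14.8649 each)
Jan 5, sell 133: 133/222 × $3,300.00 → $1,977.02
After Jan 6: 141 on hand, pool $2,154.98 (≈ $15.2835 each)
Jan 7, sell 87: 87/141 × $2,154.98 → $1,329.66
After Jan 8: 441 on hand, pool $8,178.32 (≈ $18.5449 each)
Jan 9, sell 265: 265/441 × $8,178.32 → $4,914.40
After Jan 10: 544 on hand, pool $10,623.92 (≈ $19.5293 each)
Total COGS = $1,977.02 + $1,329.66 + $4,914.40 = $8,221.08
Ending inventory (cost pool remaining) = $10,623.92
Check: goods available $18,845.00 = COGS $8,221.08 + ending $10,623.92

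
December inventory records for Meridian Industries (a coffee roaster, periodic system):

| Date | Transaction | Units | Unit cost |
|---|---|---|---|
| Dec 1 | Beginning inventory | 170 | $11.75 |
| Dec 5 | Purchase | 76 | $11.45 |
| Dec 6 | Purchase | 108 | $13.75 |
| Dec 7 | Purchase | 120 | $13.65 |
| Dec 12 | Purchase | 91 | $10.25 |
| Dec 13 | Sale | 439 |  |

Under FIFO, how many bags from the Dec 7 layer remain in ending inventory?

35

Dec 13, 439 sold [FIFO — oldest first]: 170 @ $11.75 + 76 @ $11.45 + 108 @ $13.75 + 85 @ $13.65 = $5,512.95
Ending inventory: 35 @ $13.65 + 91 @ $10.25 = $1,410.50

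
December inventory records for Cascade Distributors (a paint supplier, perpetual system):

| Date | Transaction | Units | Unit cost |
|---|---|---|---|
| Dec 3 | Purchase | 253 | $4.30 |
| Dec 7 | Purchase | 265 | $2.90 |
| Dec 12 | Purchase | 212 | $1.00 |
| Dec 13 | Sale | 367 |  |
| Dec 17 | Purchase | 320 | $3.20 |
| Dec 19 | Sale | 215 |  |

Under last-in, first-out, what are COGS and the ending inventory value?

Dec 13, 367 sold [LIFO — newest first]: 212 @ $1.00 + 155 @ $2.90 = $661.50
Dec 19, 215 sold [LIFO — newest first]: 215 @ $3.20 = $688.00
Total COGS = $661.50 + $688.00 = $1,349.50
Ending inventory: 253 @ $4.30 + 110 @ $2.90 + 105 @ $3.20 = $1,742.90

COGS = $1,349.50; ending inventory = $1,742.90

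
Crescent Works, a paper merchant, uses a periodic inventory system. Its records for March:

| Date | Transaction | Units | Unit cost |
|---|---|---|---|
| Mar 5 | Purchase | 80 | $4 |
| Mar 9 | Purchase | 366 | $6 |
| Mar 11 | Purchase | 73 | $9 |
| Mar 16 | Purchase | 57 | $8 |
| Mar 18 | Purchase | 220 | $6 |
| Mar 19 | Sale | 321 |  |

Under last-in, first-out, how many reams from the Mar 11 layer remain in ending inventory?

Mar 19, 321 sold [LIFO — newest first]: 220 @ $6 + 57 @ $8 + 44 @ $9 = $2,172
Ending inventory: 80 @ $4 + 366 @ $6 + 29 @ $9 = $2,777

29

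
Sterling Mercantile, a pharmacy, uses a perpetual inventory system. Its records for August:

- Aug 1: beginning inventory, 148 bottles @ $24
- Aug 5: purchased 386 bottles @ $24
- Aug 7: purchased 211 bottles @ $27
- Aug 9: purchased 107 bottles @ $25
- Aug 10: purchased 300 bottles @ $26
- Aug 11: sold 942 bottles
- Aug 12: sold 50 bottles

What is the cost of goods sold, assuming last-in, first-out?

COGS = $25,148

Aug 11, 942 sold [LIFO — newest first]: 300 @ $26 + 107 @ $25 + 211 @ $27 + 324 @ $24 = $23,948
Aug 12, 50 sold [LIFO — newest first]: 50 @ $24 = $1,200
Total COGS = $23,948 + $1,200 = $25,148
Ending inventory: 148 @ $24 + 12 @ $24 = $3,840
Check: goods available $28,988 = COGS $25,148 + ending $3,840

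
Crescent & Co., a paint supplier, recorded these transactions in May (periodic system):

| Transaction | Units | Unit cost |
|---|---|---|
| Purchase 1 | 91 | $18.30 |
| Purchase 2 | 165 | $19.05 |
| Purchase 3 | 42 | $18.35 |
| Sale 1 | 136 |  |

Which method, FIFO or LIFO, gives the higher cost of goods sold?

FIFO COGS: 91 @ $18.30 + 45 @ $19.05 = $2,522.55
LIFO COGS: 42 @ $18.35 + 94 @ $19.05 = $2,561.40

LIFO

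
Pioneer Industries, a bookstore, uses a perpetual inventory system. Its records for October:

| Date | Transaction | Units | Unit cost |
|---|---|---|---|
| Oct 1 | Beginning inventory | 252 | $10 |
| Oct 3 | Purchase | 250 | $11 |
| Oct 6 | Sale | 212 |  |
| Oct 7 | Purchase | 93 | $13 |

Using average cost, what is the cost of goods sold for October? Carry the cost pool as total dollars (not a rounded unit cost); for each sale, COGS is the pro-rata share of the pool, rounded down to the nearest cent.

COGS = $2,225.57

After Oct 1: 252 on hand, pool $2,520.00 (≈ $10.0000 each)
After Oct 3: 502 on hand, pool $5,270.00 (≈ $10.4980 each)
Oct 6, sell 212: 212/502 × $5,270.00 → $2,225.57
After Oct 7: 383 on hand, pool $4,253.43 (≈ $11.1056 each)
Ending inventory (cost pool remaining) = $4,253.43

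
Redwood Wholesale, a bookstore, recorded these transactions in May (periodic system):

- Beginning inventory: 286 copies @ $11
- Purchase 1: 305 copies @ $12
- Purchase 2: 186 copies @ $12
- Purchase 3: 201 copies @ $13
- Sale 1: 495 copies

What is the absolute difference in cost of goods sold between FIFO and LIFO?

$487

FIFO COGS: 286 @ $11 + 209 @ $12 = $5,654
LIFO COGS: 201 @ $13 + 186 @ $12 + 108 @ $12 = $6,141
Difference = |$5,654 − $6,141| = $487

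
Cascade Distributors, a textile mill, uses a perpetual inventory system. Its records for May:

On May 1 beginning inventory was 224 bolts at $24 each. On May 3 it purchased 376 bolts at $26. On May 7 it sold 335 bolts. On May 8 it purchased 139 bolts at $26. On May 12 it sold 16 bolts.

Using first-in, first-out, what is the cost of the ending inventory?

Ending inventory = $10,088

May 7, 335 sold [FIFO — oldest first]: 224 @ $24 + 111 @ $26 = $8,262
May 12, 16 sold [FIFO — oldest first]: 16 @ $26 = $416
Total COGS = $8,262 + $416 = $8,678
Ending inventory: 249 @ $26 + 139 @ $26 = $10,088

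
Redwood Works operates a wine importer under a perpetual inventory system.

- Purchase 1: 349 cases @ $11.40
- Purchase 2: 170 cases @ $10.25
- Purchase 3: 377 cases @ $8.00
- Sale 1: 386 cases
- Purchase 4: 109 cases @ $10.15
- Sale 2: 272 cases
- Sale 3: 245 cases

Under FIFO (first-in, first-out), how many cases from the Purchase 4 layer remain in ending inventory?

Sale 1 (386) [FIFO — oldest first]: 349 @ $11.40 + 37 @ $10.25 = $4,357.85
Sale 2 (272) [FIFO — oldest first]: 133 @ $10.25 + 139 @ $8.00 = $2,475.25
Sale 3 (245) [FIFO — oldest first]: 238 @ $8.00 + 7 @ $10.15 = $1,975.05
Total COGS = $4,357.85 + $2,475.25 + $1,975.05 = $8,808.15
Ending inventory: 102 @ $10.15 = $1,035.30

102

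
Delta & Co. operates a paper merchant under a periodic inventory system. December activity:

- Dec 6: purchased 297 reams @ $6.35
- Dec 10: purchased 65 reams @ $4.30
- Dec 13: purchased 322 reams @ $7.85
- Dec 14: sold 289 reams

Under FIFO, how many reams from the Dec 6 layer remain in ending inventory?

8

Dec 14, 289 sold [FIFO — oldest first]: 289 @ $6.35 = $1,835.15
Ending inventory: 8 @ $6.35 + 65 @ $4.30 + 322 @ $7.85 = $2,858.00
Check: goods available $4,693.15 = COGS $1,835.15 + ending $2,858.00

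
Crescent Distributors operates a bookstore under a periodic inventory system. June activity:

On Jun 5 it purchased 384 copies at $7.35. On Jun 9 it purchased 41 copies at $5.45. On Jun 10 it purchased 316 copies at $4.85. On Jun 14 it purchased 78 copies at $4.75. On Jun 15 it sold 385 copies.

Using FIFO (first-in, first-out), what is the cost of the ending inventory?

Ending inventory = $2,121.10

Jun 15, 385 sold [FIFO — oldest first]: 384 @ $7.35 + 1 @ $5.45 = $2,827.85
Ending inventory: 40 @ $5.45 + 316 @ $4.85 + 78 @ $4.75 = $2,121.10
Check: goods available $4,948.95 = COGS $2,827.85 + ending $2,121.10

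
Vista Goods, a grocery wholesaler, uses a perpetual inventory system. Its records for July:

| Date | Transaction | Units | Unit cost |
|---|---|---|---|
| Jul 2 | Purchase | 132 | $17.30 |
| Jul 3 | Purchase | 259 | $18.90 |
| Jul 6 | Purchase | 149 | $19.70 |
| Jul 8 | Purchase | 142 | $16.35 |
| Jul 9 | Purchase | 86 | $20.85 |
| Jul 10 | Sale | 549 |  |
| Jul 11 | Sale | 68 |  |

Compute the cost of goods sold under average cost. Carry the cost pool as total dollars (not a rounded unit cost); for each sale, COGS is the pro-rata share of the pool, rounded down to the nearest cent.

COGS = $11,431.20

After Jul 2: 132 on hand, pool $2,283.60 (≈ $17.3000 each)
After Jul 3: 391 on hand, pool $7,178.70 (≈ $18.3598 each)
After Jul 6: 540 on hand, pool $10,114.00 (≈ $18.7296 each)
After Jul 8: 682 on hand, pool $12,435.70 (≈ $18.2342 each)
After Jul 9: 768 on hand, pool $14,228.80 (≈ $18.5271 each)
Jul 10, sell 549: 549/768 × $14,228.80 → $10,171.36
Jul 11, sell 68: 68/219 × $4,057.44 → $1,259.84
Total COGS = $10,171.36 + $1,259.84 = $11,431.20
Ending inventory (cost pool remaining) = $2,797.60
Check: goods available $14,228.80 = COGS $11,431.20 + ending $2,797.60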